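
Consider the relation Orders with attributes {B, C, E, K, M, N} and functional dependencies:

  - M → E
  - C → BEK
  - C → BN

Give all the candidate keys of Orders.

Attributes C, M never appear on any right-hand side, so every candidate key must contain {C, M}.
{C, M}⁺ = {B, C, E, K, M, N}, which is all of the schema, so {C, M} is the only candidate key.

CM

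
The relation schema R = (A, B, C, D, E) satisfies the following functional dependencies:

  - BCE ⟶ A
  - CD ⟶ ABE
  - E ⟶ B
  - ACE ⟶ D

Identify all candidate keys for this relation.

Attribute C never appears on the right-hand side of any dependency, so C must belong to every candidate key.
{C}⁺ = {C}, which is not all of the schema, so we must add further attributes.
{C, D}⁺: CD→ABE adds A, B, E → {A, B, C, D, E}. Minimal: {D}⁺ = {D}; {C}⁺ = {C} — none reach the full schema.
{C, E}⁺: E→B adds B; BCE→A adds A; ACE→D adds D → {A, B, C, D, E}. Minimal: {E}⁺ = {B, E}; {C}⁺ = {C} — none reach the full schema.

CD; CE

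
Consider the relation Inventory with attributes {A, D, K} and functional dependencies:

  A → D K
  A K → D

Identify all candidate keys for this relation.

{A}

Attribute A never appears on the right-hand side of any dependency, so A must belong to every candidate key.
{A}⁺ = {A, D, K}, which is all of the schema, so {A} is the only candidate key.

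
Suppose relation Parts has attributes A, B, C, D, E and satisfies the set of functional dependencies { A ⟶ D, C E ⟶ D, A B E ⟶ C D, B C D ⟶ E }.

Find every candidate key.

Attributes A, B never appear on any right-hand side, so every candidate key must contain {A, B}.
{A, B}⁺ = {A, B, D}, which is not all of the schema, so we must add further attributes.
{A, B, C}⁺: A→D adds D; BCD→E adds E → {A, B, C, D, E}. Minimal: {B, C}⁺ = {B, C}; {A, C}⁺ = {A, C, D}; {A, B}⁺ = {A, B, D} — none reach the full schema.
{A, B, E}⁺: A→D adds D; ABE→CD adds C → {A, B, C, D, E}. Minimal: {B, E}⁺ = {B, E}; {A, E}⁺ = {A, D, E}; {A, B}⁺ = {A, B, D} — none reach the full schema.
Any other superkey contains one of these as a subset, so there are no further candidate keys.

(A, B, C), (A, B, E)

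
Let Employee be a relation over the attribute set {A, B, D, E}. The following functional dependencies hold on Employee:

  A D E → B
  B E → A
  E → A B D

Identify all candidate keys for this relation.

{E}⁺: E→ABD adds A, B, D → {A, B, D, E}.
No other minimal superkey exists.

{E}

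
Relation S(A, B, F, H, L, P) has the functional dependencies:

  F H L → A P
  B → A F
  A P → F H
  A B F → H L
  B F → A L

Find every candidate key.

Attribute B never appears on the right-hand side of any dependency, so B must belong to every candidate key.
{B}⁺ = {A, B, F, H, L, P}, which is all of the schema, so {B} is the only candidate key.

B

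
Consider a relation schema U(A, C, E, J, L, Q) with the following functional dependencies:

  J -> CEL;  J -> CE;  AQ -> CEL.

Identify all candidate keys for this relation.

Attributes A, J, Q never appear on any right-hand side, so every candidate key must contain {A, J, Q}.
{A, J, Q}⁺ = {A, C, E, J, L, Q}, which is all of the schema, so {A, J, Q} is the only candidate key.

{A, J, Q}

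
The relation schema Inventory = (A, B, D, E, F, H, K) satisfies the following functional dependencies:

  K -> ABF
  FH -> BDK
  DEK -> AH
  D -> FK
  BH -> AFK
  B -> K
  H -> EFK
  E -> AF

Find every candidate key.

{H}⁺: H→EFK adds E, F, K; E→AF adds A; K→ABF adds B; FH→BDK adds D → {A, B, D, E, F, H, K}.
{D, E}⁺: D→FK adds F, K; E→AF adds A; K→ABF adds B; DEK→AH adds H → {A, B, D, E, F, H, K}.

H, DE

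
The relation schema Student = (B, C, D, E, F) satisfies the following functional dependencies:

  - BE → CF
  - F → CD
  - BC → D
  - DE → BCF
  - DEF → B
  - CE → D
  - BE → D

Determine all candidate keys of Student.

{B, E}⁺: BE→CF adds C, F; F→CD adds D → {B, C, D, E, F}. Minimal: {E}⁺ = {E}; {B}⁺ = {B} — none reach the full schema.
{C, E}⁺: CE→D adds D; DE→BCF adds B, F → {B, C, D, E, F}. Minimal: {E}⁺ = {E}; {C}⁺ = {C} — none reach the full schema.
{D, E}⁺: DE→BCF adds B, C, F → {B, C, D, E, F}. Minimal: {E}⁺ = {E}; {D}⁺ = {D} — none reach the full schema.
{E, F}⁺: F→CD adds C, D; DE→BCF adds B → {B, C, D, E, F}. Minimal: {F}⁺ = {C, D, F}; {E}⁺ = {E} — none reach the full schema.

{B, E}, {C, E}, {D, E}, {E, F}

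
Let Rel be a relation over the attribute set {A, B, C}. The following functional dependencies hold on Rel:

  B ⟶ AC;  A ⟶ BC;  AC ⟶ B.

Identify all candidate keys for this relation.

A, B

{A}⁺: A→BC adds B, C → {A, B, C}.
{B}⁺: B→AC adds A, C → {A, B, C}.
Any other superkey contains one of these as a subset, so there are no further candidate keys.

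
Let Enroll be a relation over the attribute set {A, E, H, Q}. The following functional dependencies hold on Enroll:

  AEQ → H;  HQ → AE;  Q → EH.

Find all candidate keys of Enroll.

{Q}⁺: Q→EH adds E, H; HQ→AE adds A → {A, E, H, Q}.
No other minimal superkey exists.

(Q)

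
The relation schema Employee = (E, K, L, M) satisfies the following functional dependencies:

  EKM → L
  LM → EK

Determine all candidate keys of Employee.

LM, EKM

{L, M}⁺: LM→EK adds E, K → {E, K, L, M}. Minimal: {M}⁺ = {M}; {L}⁺ = {L} — none reach the full schema.
{E, K, M}⁺: EKM→L adds L → {E, K, L, M}. Minimal: {K, M}⁺ = {K, M}; {E, M}⁺ = {E, M}; {E, K}⁺ = {E, K} — none reach the full schema.
Any other superkey contains one of these as a subset, so there are no further candidate keys.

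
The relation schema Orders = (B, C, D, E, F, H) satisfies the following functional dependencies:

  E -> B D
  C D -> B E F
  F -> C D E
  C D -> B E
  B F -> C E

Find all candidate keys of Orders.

Attribute H never appears on the right-hand side of any dependency, so H must belong to every candidate key.
{H}⁺ = {H}, which is not all of the schema, so we must add further attributes.
{F, H}⁺: F→CDE adds C, D, E; CD→BE adds B → {B, C, D, E, F, H}. Minimal: {H}⁺ = {H}; {F}⁺ = {B, C, D, E, F} — none reach the full schema.
{C, D, H}⁺: CD→BEF adds B, E, F → {B, C, D, E, F, H}. Minimal: {D, H}⁺ = {D, H}; {C, H}⁺ = {C, H}; {C, D}⁺ = {B, C, D, E, F} — none reach the full schema.
{C, E, H}⁺: E→BD adds B, D; CD→BEF adds F → {B, C, D, E, F, H}. Minimal: {E, H}⁺ = {B, D, E, H}; {C, H}⁺ = {C, H}; {C, E}⁺ = {B, C, D, E, F} — none reach the full schema.

(F, H), (C, D, H), (C, E, H)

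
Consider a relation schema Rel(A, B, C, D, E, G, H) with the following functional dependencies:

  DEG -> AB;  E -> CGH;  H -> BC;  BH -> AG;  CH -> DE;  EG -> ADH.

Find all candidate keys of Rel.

{E}⁺: E→CGH adds C, G, H; H→BC adds B; BH→AG adds A; CH→DE adds D → {A, B, C, D, E, G, H}.
{H}⁺: H→BC adds B, C; BH→AG adds A, G; CH→DE adds D, E → {A, B, C, D, E, G, H}.
Any other superkey contains one of these as a subset, so there are no further candidate keys.

(E); (H)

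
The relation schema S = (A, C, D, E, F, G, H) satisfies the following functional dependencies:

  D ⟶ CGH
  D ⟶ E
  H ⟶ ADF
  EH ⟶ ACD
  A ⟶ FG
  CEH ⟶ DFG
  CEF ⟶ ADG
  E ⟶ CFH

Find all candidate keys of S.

(D), (E), (H)

{D}⁺: D→CGH adds C, G, H; D→E adds E; H→ADF adds A, F → {A, C, D, E, F, G, H}.
{E}⁺: E→CFH adds C, F, H; H→ADF adds A, D; A→FG adds G → {A, C, D, E, F, G, H}.
{H}⁺: H→ADF adds A, D, F; A→FG adds G; D→CGH adds C; D→E adds E → {A, C, D, E, F, G, H}.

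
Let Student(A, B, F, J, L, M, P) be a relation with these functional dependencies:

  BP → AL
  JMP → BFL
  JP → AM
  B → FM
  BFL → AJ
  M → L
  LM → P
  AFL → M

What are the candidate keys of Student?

{B}⁺: B→FM adds F, M; M→L adds L; LM→P adds P; BP→AL adds A; BFL→AJ adds J → {A, B, F, J, L, M, P}.
{J, M}⁺: M→L adds L; LM→P adds P; JMP→BFL adds B, F; JP→AM adds A → {A, B, F, J, L, M, P}. Minimal: {M}⁺ = {L, M, P}; {J}⁺ = {J} — none reach the full schema.
{J, P}⁺: JP→AM adds A, M; M→L adds L; JMP→BFL adds B, F → {A, B, F, J, L, M, P}. Minimal: {P}⁺ = {P}; {J}⁺ = {J} — none reach the full schema.
{A, F, J, L}⁺: AFL→M adds M; LM→P adds P; JMP→BFL adds B → {A, B, F, J, L, M, P}. Minimal: {F, J, L}⁺ = {F, J, L}; {A, J, L}⁺ = {A, J, L}; {A, F, L}⁺ = {A, F, L, M, P}; … — none reach the full schema.

{B}, {J, M}, {J, P}, {A, F, J, L}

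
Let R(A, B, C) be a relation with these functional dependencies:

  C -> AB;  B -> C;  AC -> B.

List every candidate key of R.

(B), (C)

{B}⁺: B→C adds C; C→AB adds A → {A, B, C}.
{C}⁺: C→AB adds A, B → {A, B, C}.
Any other superkey contains one of these as a subset, so there are no further candidate keys.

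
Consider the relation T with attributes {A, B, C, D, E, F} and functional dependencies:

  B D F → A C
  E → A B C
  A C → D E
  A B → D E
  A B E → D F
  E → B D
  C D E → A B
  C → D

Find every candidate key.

E; AB; AC; BCF; BDF

{E}⁺: E→ABC adds A, B, C; AC→DE adds D; ABE→DF adds F → {A, B, C, D, E, F}.
{A, B}⁺: AB→DE adds D, E; ABE→DF adds F; BDF→AC adds C → {A, B, C, D, E, F}. Minimal: {B}⁺ = {B}; {A}⁺ = {A} — none reach the full schema.
{A, C}⁺: AC→DE adds D, E; E→BD adds B; ABE→DF adds F → {A, B, C, D, E, F}. Minimal: {C}⁺ = {C, D}; {A}⁺ = {A} — none reach the full schema.
{B, C, F}⁺: C→D adds D; BDF→AC adds A; AC→DE adds E → {A, B, C, D, E, F}. Minimal: {C, F}⁺ = {C, D, F}; {B, F}⁺ = {B, F}; {B, C}⁺ = {B, C, D} — none reach the full schema.
{B, D, F}⁺: BDF→AC adds A, C; AC→DE adds E → {A, B, C, D, E, F}. Minimal: {D, F}⁺ = {D, F}; {B, F}⁺ = {B, F}; {B, D}⁺ = {B, D} — none reach the full schema.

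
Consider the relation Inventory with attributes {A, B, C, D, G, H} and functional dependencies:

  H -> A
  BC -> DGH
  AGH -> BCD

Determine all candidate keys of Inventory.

{B, C}⁺: BC→DGH adds D, G, H; H→A adds A → {A, B, C, D, G, H}. Minimal: {C}⁺ = {C}; {B}⁺ = {B} — none reach the full schema.
{G, H}⁺: H→A adds A; AGH→BCD adds B, C, D → {A, B, C, D, G, H}. Minimal: {H}⁺ = {A, H}; {G}⁺ = {G} — none reach the full schema.
Any other superkey contains one of these as a subset, so there are no further candidate keys.

(B, C); (G, H)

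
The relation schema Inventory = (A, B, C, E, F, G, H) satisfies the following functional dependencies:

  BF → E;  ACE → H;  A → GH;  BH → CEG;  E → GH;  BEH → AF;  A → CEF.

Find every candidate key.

(A, B); (B, E); (B, F); (B, H)

Attribute B never appears on the right-hand side of any dependency, so B must belong to every candidate key.
{B}⁺ = {B}, which is not all of the schema, so we must add further attributes.
{A, B}⁺: A→GH adds G, H; BH→CEG adds C, E; BEH→AF adds F → {A, B, C, E, F, G, H}. Minimal: {B}⁺ = {B}; {A}⁺ = {A, C, E, F, G, H} — none reach the full schema.
{B, E}⁺: E→GH adds G, H; BEH→AF adds A, F; A→CEF adds C → {A, B, C, E, F, G, H}. Minimal: {E}⁺ = {E, G, H}; {B}⁺ = {B} — none reach the full schema.
{B, F}⁺: BF→E adds E; E→GH adds G, H; BEH→AF adds A; A→CEF adds C → {A, B, C, E, F, G, H}. Minimal: {F}⁺ = {F}; {B}⁺ = {B} — none reach the full schema.
{B, H}⁺: BH→CEG adds C, E, G; BEH→AF adds A, F → {A, B, C, E, F, G, H}. Minimal: {H}⁺ = {H}; {B}⁺ = {B} — none reach the full schema.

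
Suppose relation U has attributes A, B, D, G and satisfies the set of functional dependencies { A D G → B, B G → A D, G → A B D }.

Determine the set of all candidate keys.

G

Attribute G never appears on the right-hand side of any dependency, so G must belong to every candidate key.
{G}⁺ = {A, B, D, G}, which is all of the schema, so {G} is the only candidate key.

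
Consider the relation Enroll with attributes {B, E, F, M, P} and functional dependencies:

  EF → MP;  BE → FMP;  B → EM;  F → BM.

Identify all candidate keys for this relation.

B; F

{B}⁺: B→EM adds E, M; BE→FMP adds F, P → {B, E, F, M, P}.
{F}⁺: F→BM adds B, M; B→EM adds E; EF→MP adds P → {B, E, F, M, P}.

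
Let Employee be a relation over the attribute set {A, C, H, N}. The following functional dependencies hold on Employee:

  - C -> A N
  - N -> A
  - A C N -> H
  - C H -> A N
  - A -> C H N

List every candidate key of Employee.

{A}⁺: A→CHN adds C, H, N → {A, C, H, N}.
{C}⁺: C→AN adds A, N; ACN→H adds H → {A, C, H, N}.
{N}⁺: N→A adds A; A→CHN adds C, H → {A, C, H, N}.
Any other superkey contains one of these as a subset, so there are no further candidate keys.

A; C; N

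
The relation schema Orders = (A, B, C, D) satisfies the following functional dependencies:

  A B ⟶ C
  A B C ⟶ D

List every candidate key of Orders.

AB

Attributes A, B never appear on any right-hand side, so every candidate key must contain {A, B}.
{A, B}⁺ = {A, B, C, D}, which is all of the schema, so {A, B} is the only candidate key.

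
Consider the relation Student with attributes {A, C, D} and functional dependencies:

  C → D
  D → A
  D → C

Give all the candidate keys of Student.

{C}, {D}

{C}⁺: C→D adds D; D→A adds A → {A, C, D}.
{D}⁺: D→A adds A; D→C adds C → {A, C, D}.
Any other superkey contains one of these as a subset, so there are no further candidate keys.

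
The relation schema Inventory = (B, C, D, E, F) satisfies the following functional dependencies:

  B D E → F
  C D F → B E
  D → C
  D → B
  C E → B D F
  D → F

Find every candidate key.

{D}⁺: D→C adds C; D→B adds B; D→F adds F; CDF→BE adds E → {B, C, D, E, F}.
{C, E}⁺: CE→BDF adds B, D, F → {B, C, D, E, F}. Minimal: {E}⁺ = {E}; {C}⁺ = {C} — none reach the full schema.
Any other superkey contains one of these as a subset, so there are no further candidate keys.

D; CE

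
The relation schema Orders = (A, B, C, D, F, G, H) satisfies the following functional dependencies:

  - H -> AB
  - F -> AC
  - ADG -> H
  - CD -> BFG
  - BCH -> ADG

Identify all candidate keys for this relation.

{C, D}, {C, H}, {D, F}, {F, H}

{C, D}⁺: CD→BFG adds B, F, G; F→AC adds A; ADG→H adds H → {A, B, C, D, F, G, H}.
{C, H}⁺: H→AB adds A, B; BCH→ADG adds D, G; CD→BFG adds F → {A, B, C, D, F, G, H}.
{D, F}⁺: F→AC adds A, C; CD→BFG adds B, G; ADG→H adds H → {A, B, C, D, F, G, H}.
{F, H}⁺: H→AB adds A, B; F→AC adds C; BCH→ADG adds D, G → {A, B, C, D, F, G, H}.
Any other superkey contains one of these as a subset, so there are no further candidate keys.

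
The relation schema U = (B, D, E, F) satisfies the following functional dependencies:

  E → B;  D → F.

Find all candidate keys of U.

Attributes D, E never appear on any right-hand side, so every candidate key must contain {D, E}.
{D, E}⁺ = {B, D, E, F}, which is all of the schema, so {D, E} is the only candidate key.

{D, E}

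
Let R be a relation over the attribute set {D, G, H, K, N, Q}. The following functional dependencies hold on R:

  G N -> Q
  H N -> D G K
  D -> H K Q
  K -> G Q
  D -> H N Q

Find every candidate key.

{D}⁺: D→HKQ adds H, K, Q; K→GQ adds G; D→HNQ adds N → {D, G, H, K, N, Q}.
{H, N}⁺: HN→DGK adds D, G, K; D→HKQ adds Q → {D, G, H, K, N, Q}.

D, HN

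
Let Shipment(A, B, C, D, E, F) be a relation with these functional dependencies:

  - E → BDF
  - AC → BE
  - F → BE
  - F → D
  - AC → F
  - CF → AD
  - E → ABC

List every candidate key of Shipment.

{E}⁺: E→BDF adds B, D, F; E→ABC adds A, C → {A, B, C, D, E, F}.
{F}⁺: F→BE adds B, E; F→D adds D; E→ABC adds A, C → {A, B, C, D, E, F}.
{A, C}⁺: AC→BE adds B, E; AC→F adds F; CF→AD adds D → {A, B, C, D, E, F}.
Any other superkey contains one of these as a subset, so there are no further candidate keys.

(E), (F), (A, C)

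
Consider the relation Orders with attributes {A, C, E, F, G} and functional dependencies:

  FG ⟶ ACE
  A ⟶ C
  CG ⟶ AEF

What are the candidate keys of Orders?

{A, G}, {C, G}, {F, G}

{A, G}⁺: A→C adds C; CG→AEF adds E, F → {A, C, E, F, G}. Minimal: {G}⁺ = {G}; {A}⁺ = {A, C} — none reach the full schema.
{C, G}⁺: CG→AEF adds A, E, F → {A, C, E, F, G}. Minimal: {G}⁺ = {G}; {C}⁺ = {C} — none reach the full schema.
{F, G}⁺: FG→ACE adds A, C, E → {A, C, E, F, G}. Minimal: {G}⁺ = {G}; {F}⁺ = {F} — none reach the full schema.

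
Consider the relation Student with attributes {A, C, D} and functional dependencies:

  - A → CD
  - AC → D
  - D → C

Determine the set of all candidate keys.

Attribute A never appears on the right-hand side of any dependency, so A must belong to every candidate key.
{A}⁺ = {A, C, D}, which is all of the schema, so {A} is the only candidate key.

A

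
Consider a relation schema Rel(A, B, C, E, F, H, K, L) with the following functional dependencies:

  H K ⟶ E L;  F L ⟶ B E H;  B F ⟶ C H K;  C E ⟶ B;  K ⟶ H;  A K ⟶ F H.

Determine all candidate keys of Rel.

AK, ABF, AFL, ACEF

{A, K}⁺: K→H adds H; AK→FH adds F; HK→EL adds E, L; FL→BEH adds B; BF→CHK adds C → {A, B, C, E, F, H, K, L}. Minimal: {K}⁺ = {E, H, K, L}; {A}⁺ = {A} — none reach the full schema.
{A, B, F}⁺: BF→CHK adds C, H, K; HK→EL adds E, L → {A, B, C, E, F, H, K, L}. Minimal: {B, F}⁺ = {B, C, E, F, H, K, L}; {A, F}⁺ = {A, F}; {A, B}⁺ = {A, B} — none reach the full schema.
{A, F, L}⁺: FL→BEH adds B, E, H; BF→CHK adds C, K → {A, B, C, E, F, H, K, L}. Minimal: {F, L}⁺ = {B, C, E, F, H, K, L}; {A, L}⁺ = {A, L}; {A, F}⁺ = {A, F} — none reach the full schema.
{A, C, E, F}⁺: CE→B adds B; BF→CHK adds H, K; HK→EL adds L → {A, B, C, E, F, H, K, L}. Minimal: {C, E, F}⁺ = {B, C, E, F, H, K, L}; {A, E, F}⁺ = {A, E, F}; {A, C, F}⁺ = {A, C, F}; … — none reach the full schema.
Any other superkey contains one of these as a subset, so there are no further candidate keys.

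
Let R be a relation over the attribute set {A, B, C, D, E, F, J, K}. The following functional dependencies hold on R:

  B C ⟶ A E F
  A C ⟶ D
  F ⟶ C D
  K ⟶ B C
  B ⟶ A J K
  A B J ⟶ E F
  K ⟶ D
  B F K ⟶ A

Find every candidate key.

{B}⁺: B→AJK adds A, J, K; ABJ→EF adds E, F; K→D adds D; F→CD adds C → {A, B, C, D, E, F, J, K}.
{K}⁺: K→BC adds B, C; B→AJK adds A, J; ABJ→EF adds E, F; K→D adds D → {A, B, C, D, E, F, J, K}.
Any other superkey contains one of these as a subset, so there are no further candidate keys.

{B}; {K}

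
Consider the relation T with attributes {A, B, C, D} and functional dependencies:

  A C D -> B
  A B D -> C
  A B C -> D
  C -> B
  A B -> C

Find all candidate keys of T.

{A, B}, {A, C}

Attribute A never appears on the right-hand side of any dependency, so A must belong to every candidate key.
{A}⁺ = {A}, which is not all of the schema, so we must add further attributes.
{A, B}⁺: AB→C adds C; ABC→D adds D → {A, B, C, D}.
{A, C}⁺: C→B adds B; ABC→D adds D → {A, B, C, D}.
Any other superkey contains one of these as a subset, so there are no further candidate keys.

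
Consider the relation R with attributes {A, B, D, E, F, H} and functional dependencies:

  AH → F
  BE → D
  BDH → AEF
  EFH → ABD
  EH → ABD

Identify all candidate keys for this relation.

{E, H}, {B, D, H}

Attribute H never appears on the right-hand side of any dependency, so H must belong to every candidate key.
{H}⁺ = {H}, which is not all of the schema, so we must add further attributes.
{E, H}⁺: EH→ABD adds A, B, D; AH→F adds F → {A, B, D, E, F, H}.
{B, D, H}⁺: BDH→AEF adds A, E, F → {A, B, D, E, F, H}.
Any other superkey contains one of these as a subset, so there are no further candidate keys.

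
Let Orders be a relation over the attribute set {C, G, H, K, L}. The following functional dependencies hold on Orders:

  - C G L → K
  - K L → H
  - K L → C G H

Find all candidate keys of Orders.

{K, L}; {C, G, L}

{K, L}⁺: KL→H adds H; KL→CGH adds C, G → {C, G, H, K, L}.
{C, G, L}⁺: CGL→K adds K; KL→H adds H → {C, G, H, K, L}.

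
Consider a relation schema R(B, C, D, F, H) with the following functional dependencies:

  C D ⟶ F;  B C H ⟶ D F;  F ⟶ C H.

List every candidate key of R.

{B, F}, {B, C, D}, {B, C, H}

Attribute B never appears on the right-hand side of any dependency, so B must belong to every candidate key.
{B}⁺ = {B}, which is not all of the schema, so we must add further attributes.
{B, F}⁺: F→CH adds C, H; BCH→DF adds D → {B, C, D, F, H}. Minimal: {F}⁺ = {C, F, H}; {B}⁺ = {B} — none reach the full schema.
{B, C, D}⁺: CD→F adds F; F→CH adds H → {B, C, D, F, H}. Minimal: {C, D}⁺ = {C, D, F, H}; {B, D}⁺ = {B, D}; {B, C}⁺ = {B, C} — none reach the full schema.
{B, C, H}⁺: BCH→DF adds D, F → {B, C, D, F, H}. Minimal: {C, H}⁺ = {C, H}; {B, H}⁺ = {B, H}; {B, C}⁺ = {B, C} — none reach the full schema.
Any other superkey contains one of these as a subset, so there are no further candidate keys.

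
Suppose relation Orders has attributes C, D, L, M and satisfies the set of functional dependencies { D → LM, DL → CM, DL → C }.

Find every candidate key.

(D)

Attribute D never appears on the right-hand side of any dependency, so D must belong to every candidate key.
{D}⁺ = {C, D, L, M}, which is all of the schema, so {D} is the only candidate key.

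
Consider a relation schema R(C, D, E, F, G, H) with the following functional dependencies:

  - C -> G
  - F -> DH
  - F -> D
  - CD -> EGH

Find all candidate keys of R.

CF

Attributes C, F never appear on any right-hand side, so every candidate key must contain {C, F}.
{C, F}⁺ = {C, D, E, F, G, H}, which is all of the schema, so {C, F} is the only candidate key.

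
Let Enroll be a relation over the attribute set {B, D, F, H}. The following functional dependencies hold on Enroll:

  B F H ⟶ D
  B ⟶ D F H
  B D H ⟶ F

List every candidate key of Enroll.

Attribute B never appears on the right-hand side of any dependency, so B must belong to every candidate key.
{B}⁺ = {B, D, F, H}, which is all of the schema, so {B} is the only candidate key.

(B)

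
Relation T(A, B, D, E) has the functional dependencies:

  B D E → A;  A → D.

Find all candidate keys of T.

{A, B, E}, {B, D, E}

Attributes B, E never appear on any right-hand side, so every candidate key must contain {B, E}.
{B, E}⁺ = {B, E}, which is not all of the schema, so we must add further attributes.
{A, B, E}⁺: A→D adds D → {A, B, D, E}.
{B, D, E}⁺: BDE→A adds A → {A, B, D, E}.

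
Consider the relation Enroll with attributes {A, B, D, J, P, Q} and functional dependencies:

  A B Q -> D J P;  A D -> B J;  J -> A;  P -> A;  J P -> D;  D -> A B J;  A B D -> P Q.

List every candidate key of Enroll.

{D}⁺: D→ABJ adds A, B, J; ABD→PQ adds P, Q → {A, B, D, J, P, Q}.
{J, P}⁺: J→A adds A; JP→D adds D; D→ABJ adds B; ABD→PQ adds Q → {A, B, D, J, P, Q}. Minimal: {P}⁺ = {A, P}; {J}⁺ = {A, J} — none reach the full schema.
{A, B, Q}⁺: ABQ→DJP adds D, J, P → {A, B, D, J, P, Q}. Minimal: {B, Q}⁺ = {B, Q}; {A, Q}⁺ = {A, Q}; {A, B}⁺ = {A, B} — none reach the full schema.
{B, J, Q}⁺: J→A adds A; ABQ→DJP adds D, P → {A, B, D, J, P, Q}. Minimal: {J, Q}⁺ = {A, J, Q}; {B, Q}⁺ = {B, Q}; {B, J}⁺ = {A, B, J} — none reach the full schema.
{B, P, Q}⁺: P→A adds A; ABQ→DJP adds D, J → {A, B, D, J, P, Q}. Minimal: {P, Q}⁺ = {A, P, Q}; {B, Q}⁺ = {B, Q}; {B, P}⁺ = {A, B, P} — none reach the full schema.

(D), (J, P), (A, B, Q), (B, J, Q), (B, P, Q)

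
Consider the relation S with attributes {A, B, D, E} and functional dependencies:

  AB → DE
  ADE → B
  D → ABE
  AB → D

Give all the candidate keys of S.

D, AB

{D}⁺: D→ABE adds A, B, E → {A, B, D, E}.
{A, B}⁺: AB→DE adds D, E → {A, B, D, E}. Minimal: {B}⁺ = {B}; {A}⁺ = {A} — none reach the full schema.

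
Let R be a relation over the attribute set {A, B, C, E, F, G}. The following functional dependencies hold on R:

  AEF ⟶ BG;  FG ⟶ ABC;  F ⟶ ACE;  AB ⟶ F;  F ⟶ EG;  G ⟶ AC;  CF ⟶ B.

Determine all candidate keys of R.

{F}⁺: F→ACE adds A, C, E; F→EG adds G; CF→B adds B → {A, B, C, E, F, G}.
{A, B}⁺: AB→F adds F; F→EG adds E, G; G→AC adds C → {A, B, C, E, F, G}. Minimal: {B}⁺ = {B}; {A}⁺ = {A} — none reach the full schema.
{B, G}⁺: G→AC adds A, C; AB→F adds F; F→EG adds E → {A, B, C, E, F, G}. Minimal: {G}⁺ = {A, C, G}; {B}⁺ = {B} — none reach the full schema.
Any other superkey contains one of these as a subset, so there are no further candidate keys.

{F}; {A, B}; {B, G}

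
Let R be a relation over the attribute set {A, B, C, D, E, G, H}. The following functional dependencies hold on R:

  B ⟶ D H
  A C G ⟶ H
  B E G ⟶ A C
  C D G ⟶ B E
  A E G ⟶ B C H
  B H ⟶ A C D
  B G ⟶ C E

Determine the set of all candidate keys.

Attribute G never appears on the right-hand side of any dependency, so G must belong to every candidate key.
{G}⁺ = {G}, which is not all of the schema, so we must add further attributes.
{B, G}⁺: B→DH adds D, H; BH→ACD adds A, C; BG→CE adds E → {A, B, C, D, E, G, H}. Minimal: {G}⁺ = {G}; {B}⁺ = {A, B, C, D, H} — none reach the full schema.
{A, E, G}⁺: AEG→BCH adds B, C, H; BH→ACD adds D → {A, B, C, D, E, G, H}. Minimal: {E, G}⁺ = {E, G}; {A, G}⁺ = {A, G}; {A, E}⁺ = {A, E} — none reach the full schema.
{C, D, G}⁺: CDG→BE adds B, E; B→DH adds H; BEG→AC adds A → {A, B, C, D, E, G, H}. Minimal: {D, G}⁺ = {D, G}; {C, G}⁺ = {C, G}; {C, D}⁺ = {C, D} — none reach the full schema.

(B, G), (A, E, G), (C, D, G)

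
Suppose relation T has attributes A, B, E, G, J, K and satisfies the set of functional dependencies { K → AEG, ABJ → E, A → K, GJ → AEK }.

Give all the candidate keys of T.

ABJ, BGJ, BJK

Attributes B, J never appear on any right-hand side, so every candidate key must contain {B, J}.
{B, J}⁺ = {B, J}, which is not all of the schema, so we must add further attributes.
{A, B, J}⁺: ABJ→E adds E; A→K adds K; K→AEG adds G → {A, B, E, G, J, K}. Minimal: {B, J}⁺ = {B, J}; {A, J}⁺ = {A, E, G, J, K}; {A, B}⁺ = {A, B, E, G, K} — none reach the full schema.
{B, G, J}⁺: GJ→AEK adds A, E, K → {A, B, E, G, J, K}. Minimal: {G, J}⁺ = {A, E, G, J, K}; {B, J}⁺ = {B, J}; {B, G}⁺ = {B, G} — none reach the full schema.
{B, J, K}⁺: K→AEG adds A, E, G → {A, B, E, G, J, K}. Minimal: {J, K}⁺ = {A, E, G, J, K}; {B, K}⁺ = {A, B, E, G, K}; {B, J}⁺ = {B, J} — none reach the full schema.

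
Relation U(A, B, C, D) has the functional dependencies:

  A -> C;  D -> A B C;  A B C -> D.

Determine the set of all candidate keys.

{D}⁺: D→ABC adds A, B, C → {A, B, C, D}.
{A, B}⁺: A→C adds C; ABC→D adds D → {A, B, C, D}. Minimal: {B}⁺ = {B}; {A}⁺ = {A, C} — none reach the full schema.
Any other superkey contains one of these as a subset, so there are no further candidate keys.

{D}; {A, B}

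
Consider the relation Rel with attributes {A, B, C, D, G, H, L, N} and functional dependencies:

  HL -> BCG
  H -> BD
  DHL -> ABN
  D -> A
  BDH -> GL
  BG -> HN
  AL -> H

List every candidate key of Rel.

{H}⁺: H→BD adds B, D; D→A adds A; BDH→GL adds G, L; BG→HN adds N; HL→BCG adds C → {A, B, C, D, G, H, L, N}.
{A, L}⁺: AL→H adds H; HL→BCG adds B, C, G; H→BD adds D; DHL→ABN adds N → {A, B, C, D, G, H, L, N}. Minimal: {L}⁺ = {L}; {A}⁺ = {A} — none reach the full schema.
{B, G}⁺: BG→HN adds H, N; H→BD adds D; D→A adds A; BDH→GL adds L; HL→BCG adds C → {A, B, C, D, G, H, L, N}. Minimal: {G}⁺ = {G}; {B}⁺ = {B} — none reach the full schema.
{D, L}⁺: D→A adds A; AL→H adds H; HL→BCG adds B, C, G; DHL→ABN adds N → {A, B, C, D, G, H, L, N}. Minimal: {L}⁺ = {L}; {D}⁺ = {A, D} — none reach the full schema.
Any other superkey contains one of these as a subset, so there are no further candidate keys.

(H); (A, L); (B, G); (D, L)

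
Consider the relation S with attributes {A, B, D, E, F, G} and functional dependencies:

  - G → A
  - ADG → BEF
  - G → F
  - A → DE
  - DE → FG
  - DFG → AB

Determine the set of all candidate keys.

{A}⁺: A→DE adds D, E; DE→FG adds F, G; DFG→AB adds B → {A, B, D, E, F, G}.
{G}⁺: G→A adds A; G→F adds F; A→DE adds D, E; DFG→AB adds B → {A, B, D, E, F, G}.
{D, E}⁺: DE→FG adds F, G; DFG→AB adds A, B → {A, B, D, E, F, G}.
Any other superkey contains one of these as a subset, so there are no further candidate keys.

(A), (G), (D, E)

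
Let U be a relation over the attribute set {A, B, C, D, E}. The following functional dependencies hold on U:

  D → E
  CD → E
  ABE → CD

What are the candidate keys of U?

{A, B, D}⁺: D→E adds E; ABE→CD adds C → {A, B, C, D, E}. Minimal: {B, D}⁺ = {B, D, E}; {A, D}⁺ = {A, D, E}; {A, B}⁺ = {A, B} — none reach the full schema.
{A, B, E}⁺: ABE→CD adds C, D → {A, B, C, D, E}. Minimal: {B, E}⁺ = {B, E}; {A, E}⁺ = {A, E}; {A, B}⁺ = {A, B} — none reach the full schema.
Any other superkey contains one of these as a subset, so there are no further candidate keys.

ABD; ABE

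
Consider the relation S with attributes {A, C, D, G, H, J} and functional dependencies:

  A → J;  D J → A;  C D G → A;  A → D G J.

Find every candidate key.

Attributes C, H never appear on any right-hand side, so every candidate key must contain {C, H}.
{C, H}⁺ = {C, H}, which is not all of the schema, so we must add further attributes.
{A, C, H}⁺: A→J adds J; A→DGJ adds D, G → {A, C, D, G, H, J}. Minimal: {C, H}⁺ = {C, H}; {A, H}⁺ = {A, D, G, H, J}; {A, C}⁺ = {A, C, D, G, J} — none reach the full schema.
{C, D, G, H}⁺: CDG→A adds A; A→DGJ adds J → {A, C, D, G, H, J}. Minimal: {D, G, H}⁺ = {D, G, H}; {C, G, H}⁺ = {C, G, H}; {C, D, H}⁺ = {C, D, H}; … — none reach the full schema.
{C, D, H, J}⁺: DJ→A adds A; A→DGJ adds G → {A, C, D, G, H, J}. Minimal: {D, H, J}⁺ = {A, D, G, H, J}; {C, H, J}⁺ = {C, H, J}; {C, D, J}⁺ = {A, C, D, G, J}; … — none reach the full schema.

(A, C, H); (C, D, G, H); (C, D, H, J)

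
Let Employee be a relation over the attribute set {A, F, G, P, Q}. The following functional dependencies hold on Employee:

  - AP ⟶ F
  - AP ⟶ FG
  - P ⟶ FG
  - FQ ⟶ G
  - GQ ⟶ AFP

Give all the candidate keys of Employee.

Attribute Q never appears on the right-hand side of any dependency, so Q must belong to every candidate key.
{Q}⁺ = {Q}, which is not all of the schema, so we must add further attributes.
{F, Q}⁺: FQ→G adds G; GQ→AFP adds A, P → {A, F, G, P, Q}. Minimal: {Q}⁺ = {Q}; {F}⁺ = {F} — none reach the full schema.
{G, Q}⁺: GQ→AFP adds A, F, P → {A, F, G, P, Q}. Minimal: {Q}⁺ = {Q}; {G}⁺ = {G} — none reach the full schema.
{P, Q}⁺: P→FG adds F, G; GQ→AFP adds A → {A, F, G, P, Q}. Minimal: {Q}⁺ = {Q}; {P}⁺ = {F, G, P} — none reach the full schema.
Any other superkey contains one of these as a subset, so there are no further candidate keys.

FQ, GQ, PQ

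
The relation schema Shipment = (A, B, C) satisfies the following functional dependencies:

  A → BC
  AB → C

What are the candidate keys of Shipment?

{A}

Attribute A never appears on the right-hand side of any dependency, so A must belong to every candidate key.
{A}⁺ = {A, B, C}, which is all of the schema, so {A} is the only candidate key.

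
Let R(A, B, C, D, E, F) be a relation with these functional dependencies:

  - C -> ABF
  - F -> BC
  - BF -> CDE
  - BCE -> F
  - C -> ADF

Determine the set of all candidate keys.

{C}⁺: C→ABF adds A, B, F; BF→CDE adds D, E → {A, B, C, D, E, F}.
{F}⁺: F→BC adds B, C; BF→CDE adds D, E; C→ADF adds A → {A, B, C, D, E, F}.

{C}, {F}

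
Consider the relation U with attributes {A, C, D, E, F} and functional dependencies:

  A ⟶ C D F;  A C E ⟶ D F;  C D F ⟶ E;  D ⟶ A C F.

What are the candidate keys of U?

{A}; {D}

{A}⁺: A→CDF adds C, D, F; CDF→E adds E → {A, C, D, E, F}.
{D}⁺: D→ACF adds A, C, F; CDF→E adds E → {A, C, D, E, F}.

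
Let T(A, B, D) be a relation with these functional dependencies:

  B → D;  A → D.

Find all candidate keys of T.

{A, B}⁺: B→D adds D → {A, B, D}. Minimal: {B}⁺ = {B, D}; {A}⁺ = {A, D} — none reach the full schema.
No other minimal superkey exists.

AB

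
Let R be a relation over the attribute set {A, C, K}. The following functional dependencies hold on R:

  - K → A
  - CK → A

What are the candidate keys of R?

Attributes C, K never appear on any right-hand side, so every candidate key must contain {C, K}.
{C, K}⁺ = {A, C, K}, which is all of the schema, so {C, K} is the only candidate key.

(C, K)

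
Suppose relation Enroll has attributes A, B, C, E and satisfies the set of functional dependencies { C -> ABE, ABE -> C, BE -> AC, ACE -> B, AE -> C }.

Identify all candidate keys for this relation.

{C}⁺: C→ABE adds A, B, E → {A, B, C, E}.
{A, E}⁺: AE→C adds C; C→ABE adds B → {A, B, C, E}. Minimal: {E}⁺ = {E}; {A}⁺ = {A} — none reach the full schema.
{B, E}⁺: BE→AC adds A, C → {A, B, C, E}. Minimal: {E}⁺ = {E}; {B}⁺ = {B} — none reach the full schema.

C; AE; BE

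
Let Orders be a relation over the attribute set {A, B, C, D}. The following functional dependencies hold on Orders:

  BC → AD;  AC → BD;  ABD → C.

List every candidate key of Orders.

(A, C); (B, C); (A, B, D)

{A, C}⁺: AC→BD adds B, D → {A, B, C, D}. Minimal: {C}⁺ = {C}; {A}⁺ = {A} — none reach the full schema.
{B, C}⁺: BC→AD adds A, D → {A, B, C, D}. Minimal: {C}⁺ = {C}; {B}⁺ = {B} — none reach the full schema.
{A, B, D}⁺: ABD→C adds C → {A, B, C, D}. Minimal: {B, D}⁺ = {B, D}; {A, D}⁺ = {A, D}; {A, B}⁺ = {A, B} — none reach the full schema.
Any other superkey contains one of these as a subset, so there are no further candidate keys.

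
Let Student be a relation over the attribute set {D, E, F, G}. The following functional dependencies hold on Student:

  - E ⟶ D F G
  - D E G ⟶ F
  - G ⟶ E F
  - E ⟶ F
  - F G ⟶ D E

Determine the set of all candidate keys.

{E}⁺: E→DFG adds D, F, G → {D, E, F, G}.
{G}⁺: G→EF adds E, F; FG→DE adds D → {D, E, F, G}.

{E}; {G}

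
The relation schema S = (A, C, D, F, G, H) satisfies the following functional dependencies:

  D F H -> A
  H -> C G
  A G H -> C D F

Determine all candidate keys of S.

Attribute H never appears on the right-hand side of any dependency, so H must belong to every candidate key.
{H}⁺ = {C, G, H}, which is not all of the schema, so we must add further attributes.
{A, H}⁺: H→CG adds C, G; AGH→CDF adds D, F → {A, C, D, F, G, H}. Minimal: {H}⁺ = {C, G, H}; {A}⁺ = {A} — none reach the full schema.
{D, F, H}⁺: DFH→A adds A; H→CG adds C, G → {A, C, D, F, G, H}. Minimal: {F, H}⁺ = {C, F, G, H}; {D, H}⁺ = {C, D, G, H}; {D, F}⁺ = {D, F} — none reach the full schema.

{A, H}, {D, F, H}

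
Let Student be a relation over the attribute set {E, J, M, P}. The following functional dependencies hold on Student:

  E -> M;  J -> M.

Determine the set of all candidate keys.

{E, J, P}

Attributes E, J, P never appear on any right-hand side, so every candidate key must contain {E, J, P}.
{E, J, P}⁺ = {E, J, M, P}, which is all of the schema, so {E, J, P} is the only candidate key.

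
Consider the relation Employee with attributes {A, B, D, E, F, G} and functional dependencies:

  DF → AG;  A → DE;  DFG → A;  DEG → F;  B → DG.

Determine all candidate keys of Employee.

{A, B}, {B, E}, {B, F}

Attribute B never appears on the right-hand side of any dependency, so B must belong to every candidate key.
{B}⁺ = {B, D, G}, which is not all of the schema, so we must add further attributes.
{A, B}⁺: A→DE adds D, E; B→DG adds G; DEG→F adds F → {A, B, D, E, F, G}. Minimal: {B}⁺ = {B, D, G}; {A}⁺ = {A, D, E} — none reach the full schema.
{B, E}⁺: B→DG adds D, G; DEG→F adds F; DF→AG adds A → {A, B, D, E, F, G}. Minimal: {E}⁺ = {E}; {B}⁺ = {B, D, G} — none reach the full schema.
{B, F}⁺: B→DG adds D, G; DF→AG adds A; A→DE adds E → {A, B, D, E, F, G}. Minimal: {F}⁺ = {F}; {B}⁺ = {B, D, G} — none reach the full schema.
Any other superkey contains one of these as a subset, so there are no further candidate keys.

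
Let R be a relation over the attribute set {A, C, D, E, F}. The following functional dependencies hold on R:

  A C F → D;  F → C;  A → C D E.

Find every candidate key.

{A, F}⁺: F→C adds C; A→CDE adds D, E → {A, C, D, E, F}.

AF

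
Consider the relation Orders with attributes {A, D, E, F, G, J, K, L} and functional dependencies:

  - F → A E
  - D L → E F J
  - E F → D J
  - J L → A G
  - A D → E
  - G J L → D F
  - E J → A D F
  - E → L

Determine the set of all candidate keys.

Attribute K never appears on the right-hand side of any dependency, so K must belong to every candidate key.
{K}⁺ = {K}, which is not all of the schema, so we must add further attributes.
{F, K}⁺: F→AE adds A, E; EF→DJ adds D, J; E→L adds L; JL→AG adds G → {A, D, E, F, G, J, K, L}. Minimal: {K}⁺ = {K}; {F}⁺ = {A, D, E, F, G, J, L} — none reach the full schema.
{A, D, K}⁺: AD→E adds E; E→L adds L; DL→EFJ adds F, J; JL→AG adds G → {A, D, E, F, G, J, K, L}. Minimal: {D, K}⁺ = {D, K}; {A, K}⁺ = {A, K}; {A, D}⁺ = {A, D, E, F, G, J, L} — none reach the full schema.
{D, E, K}⁺: E→L adds L; DL→EFJ adds F, J; JL→AG adds A, G → {A, D, E, F, G, J, K, L}. Minimal: {E, K}⁺ = {E, K, L}; {D, K}⁺ = {D, K}; {D, E}⁺ = {A, D, E, F, G, J, L} — none reach the full schema.
{D, K, L}⁺: DL→EFJ adds E, F, J; JL→AG adds A, G → {A, D, E, F, G, J, K, L}. Minimal: {K, L}⁺ = {K, L}; {D, L}⁺ = {A, D, E, F, G, J, L}; {D, K}⁺ = {D, K} — none reach the full schema.
{E, J, K}⁺: EJ→ADF adds A, D, F; E→L adds L; JL→AG adds G → {A, D, E, F, G, J, K, L}. Minimal: {J, K}⁺ = {J, K}; {E, K}⁺ = {E, K, L}; {E, J}⁺ = {A, D, E, F, G, J, L} — none reach the full schema.
{J, K, L}⁺: JL→AG adds A, G; GJL→DF adds D, F; F→AE adds E → {A, D, E, F, G, J, K, L}. Minimal: {K, L}⁺ = {K, L}; {J, L}⁺ = {A, D, E, F, G, J, L}; {J, K}⁺ = {J, K} — none reach the full schema.
Any other superkey contains one of these as a subset, so there are no further candidate keys.

(F, K), (A, D, K), (D, E, K), (D, K, L), (E, J, K), (J, K, L)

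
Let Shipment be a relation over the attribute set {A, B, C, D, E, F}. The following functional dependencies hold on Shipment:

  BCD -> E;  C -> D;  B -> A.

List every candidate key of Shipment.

{B, C, F}

Attributes B, C, F never appear on any right-hand side, so every candidate key must contain {B, C, F}.
{B, C, F}⁺ = {A, B, C, D, E, F}, which is all of the schema, so {B, C, F} is the only candidate key.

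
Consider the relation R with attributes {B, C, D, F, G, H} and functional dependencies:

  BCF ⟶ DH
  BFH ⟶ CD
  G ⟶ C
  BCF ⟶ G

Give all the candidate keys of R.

Attributes B, F never appear on any right-hand side, so every candidate key must contain {B, F}.
{B, F}⁺ = {B, F}, which is not all of the schema, so we must add further attributes.
{B, C, F}⁺: BCF→DH adds D, H; BCF→G adds G → {B, C, D, F, G, H}.
{B, F, G}⁺: G→C adds C; BCF→DH adds D, H → {B, C, D, F, G, H}.
{B, F, H}⁺: BFH→CD adds C, D; BCF→G adds G → {B, C, D, F, G, H}.

{B, C, F}, {B, F, G}, {B, F, H}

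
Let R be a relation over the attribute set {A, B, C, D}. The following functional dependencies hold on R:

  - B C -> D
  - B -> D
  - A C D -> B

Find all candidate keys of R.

(A, B, C), (A, C, D)

{A, B, C}⁺: BC→D adds D → {A, B, C, D}. Minimal: {B, C}⁺ = {B, C, D}; {A, C}⁺ = {A, C}; {A, B}⁺ = {A, B, D} — none reach the full schema.
{A, C, D}⁺: ACD→B adds B → {A, B, C, D}. Minimal: {C, D}⁺ = {C, D}; {A, D}⁺ = {A, D}; {A, C}⁺ = {A, C} — none reach the full schema.
Any other superkey contains one of these as a subset, so there are no further candidate keys.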